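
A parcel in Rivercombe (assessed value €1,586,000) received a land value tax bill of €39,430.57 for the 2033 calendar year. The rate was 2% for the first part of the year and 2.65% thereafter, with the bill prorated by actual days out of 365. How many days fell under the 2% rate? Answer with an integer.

Let d = days at the first rate; then 365 − d days at the second rate.
€1,586,000 × [2%·d + 2.65%·(365−d)] / 365 = €39,430.57
Solving gives d = 92, so the new rate took effect on 3 Apr 2033.

92 days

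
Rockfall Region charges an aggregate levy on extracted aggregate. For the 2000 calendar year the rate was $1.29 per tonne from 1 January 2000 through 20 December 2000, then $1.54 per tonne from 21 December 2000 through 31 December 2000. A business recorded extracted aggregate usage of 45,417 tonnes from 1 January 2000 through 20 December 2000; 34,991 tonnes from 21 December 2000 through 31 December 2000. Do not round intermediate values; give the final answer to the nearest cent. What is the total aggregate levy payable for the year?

$112,474.07

1 January – 20 December 2000: 45,417 tonnes at $1.29/tonne → $58,587.93
21 December – 31 December 2000: 34,991 tonnes at $1.54/tonne → $53,886.14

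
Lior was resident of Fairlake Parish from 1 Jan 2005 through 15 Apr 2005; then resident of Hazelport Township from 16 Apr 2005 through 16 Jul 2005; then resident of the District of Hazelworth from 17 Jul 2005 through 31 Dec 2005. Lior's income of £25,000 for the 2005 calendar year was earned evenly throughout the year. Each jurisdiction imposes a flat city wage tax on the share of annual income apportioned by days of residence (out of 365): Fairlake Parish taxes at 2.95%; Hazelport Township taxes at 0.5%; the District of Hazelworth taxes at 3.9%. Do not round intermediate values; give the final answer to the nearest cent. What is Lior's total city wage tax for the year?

£692.43

Fairlake Parish, 1 Jan – 15 Apr 2005: 105 days → £25,000 × 2.95% × 105/365 = £212.1575
Hazelport Township, 16 Apr – 16 Jul 2005: 92 days → £25,000 × 0.5% × 92/365 = £31.5068
The District of Hazelworth, 17 Jul – 31 Dec 2005: 168 days → £25,000 × 3.9% × 168/365 = £448.7671
Total = £692.4315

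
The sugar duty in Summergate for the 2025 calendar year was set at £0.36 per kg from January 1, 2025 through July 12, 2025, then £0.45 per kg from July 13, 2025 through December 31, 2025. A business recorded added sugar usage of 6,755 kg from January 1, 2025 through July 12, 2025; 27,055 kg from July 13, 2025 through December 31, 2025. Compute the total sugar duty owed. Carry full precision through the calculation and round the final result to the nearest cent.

£14,606.55

January 1 – July 12, 2025: 6,755 kg at £0.36/kg → £2,431.80
July 13 – December 31, 2025: 27,055 kg at £0.45/kg → £12,174.75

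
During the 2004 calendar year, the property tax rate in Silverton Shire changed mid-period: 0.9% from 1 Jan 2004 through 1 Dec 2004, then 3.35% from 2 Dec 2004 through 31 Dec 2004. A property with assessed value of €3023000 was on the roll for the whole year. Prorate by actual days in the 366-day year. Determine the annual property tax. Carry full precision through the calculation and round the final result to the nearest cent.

€33277.78

1 Jan – 1 Dec 2004: 336 days at 0.9% → €3023000 × 0.9% × 336/366 = €24976.9180
2 Dec – 31 Dec 2004: 30 days at 3.35% → €3023000 × 3.35% × 30/366 = €8300.8607
Total = €33277.7787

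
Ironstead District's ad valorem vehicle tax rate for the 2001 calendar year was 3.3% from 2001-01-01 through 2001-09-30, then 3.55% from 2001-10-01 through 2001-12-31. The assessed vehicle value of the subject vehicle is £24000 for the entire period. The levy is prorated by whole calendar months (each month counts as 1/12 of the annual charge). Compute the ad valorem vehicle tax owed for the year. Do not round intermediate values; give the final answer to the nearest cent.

2001-01-01 to 2001-09-30: 9 months at 3.3% → £24000 × 3.3% × 9/12 = £594.0000
2001-10-01 to 2001-12-31: 3 months at 3.55% → £24000 × 3.55% × 3/12 = £213.0000
Total = £807.0000

£807.00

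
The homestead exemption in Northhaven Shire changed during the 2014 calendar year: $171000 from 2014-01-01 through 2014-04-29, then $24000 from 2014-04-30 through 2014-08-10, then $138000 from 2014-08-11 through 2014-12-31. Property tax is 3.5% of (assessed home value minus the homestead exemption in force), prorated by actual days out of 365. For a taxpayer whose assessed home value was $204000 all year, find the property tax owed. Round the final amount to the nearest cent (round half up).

2014-01-01 to 2014-04-29: 119 days, exemption $171000 → ($204000 − $171000) × 3.5% × 119/365 = $376.5616
2014-04-30 to 2014-08-10: 103 days, exemption $24000 → ($204000 − $24000) × 3.5% × 103/365 = $1777.8082
2014-08-11 to 2014-12-31: 143 days, exemption $138000 → ($204000 − $138000) × 3.5% × 143/365 = $905.0137
Total = $3059.3836

$3059.38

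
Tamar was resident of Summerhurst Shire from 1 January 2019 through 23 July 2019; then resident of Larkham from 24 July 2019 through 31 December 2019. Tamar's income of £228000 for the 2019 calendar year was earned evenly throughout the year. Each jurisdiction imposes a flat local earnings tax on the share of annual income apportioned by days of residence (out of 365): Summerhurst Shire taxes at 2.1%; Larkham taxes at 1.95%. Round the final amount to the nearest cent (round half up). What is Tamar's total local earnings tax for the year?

Summerhurst Shire, 1 January – 23 July 2019: 204 days → £228000 × 2.1% × 204/365 = £2676.0329
Larkham, 24 July – 31 December 2019: 161 days → £228000 × 1.95% × 161/365 = £1961.1123
Total = £4637.1452

£4637.15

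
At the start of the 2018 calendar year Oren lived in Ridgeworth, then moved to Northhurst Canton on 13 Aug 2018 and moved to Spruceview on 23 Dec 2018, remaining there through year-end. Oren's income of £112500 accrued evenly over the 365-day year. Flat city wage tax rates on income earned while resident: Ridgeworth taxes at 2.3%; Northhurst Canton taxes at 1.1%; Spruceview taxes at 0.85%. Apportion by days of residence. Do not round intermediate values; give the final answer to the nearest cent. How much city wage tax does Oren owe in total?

Ridgeworth, 1 Jan – 12 Aug 2018: 224 days → £112500 × 2.3% × 224/365 = £1587.9452
Northhurst Canton, 13 Aug – 22 Dec 2018: 132 days → £112500 × 1.1% × 132/365 = £447.5342
Spruceview, 23 Dec – 31 Dec 2018: 9 days → £112500 × 0.85% × 9/365 = £23.5788
Total = £2059.0582

£2059.06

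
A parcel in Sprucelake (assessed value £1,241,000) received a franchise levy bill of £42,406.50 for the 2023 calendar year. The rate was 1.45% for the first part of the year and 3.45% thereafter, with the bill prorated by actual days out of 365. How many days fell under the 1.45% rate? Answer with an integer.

Let d = days at the first rate; then 365 − d days at the second rate.
£1,241,000 × [1.45%·d + 3.45%·(365−d)] / 365 = £42,406.50
Solving gives d = 6, so the new rate took effect on 7 January 2023.

6 days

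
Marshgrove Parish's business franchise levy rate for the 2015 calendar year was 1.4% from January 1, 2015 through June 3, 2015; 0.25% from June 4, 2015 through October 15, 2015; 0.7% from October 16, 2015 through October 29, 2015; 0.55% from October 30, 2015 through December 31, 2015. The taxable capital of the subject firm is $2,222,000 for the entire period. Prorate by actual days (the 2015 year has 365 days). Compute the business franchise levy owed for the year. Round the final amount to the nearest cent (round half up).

January 1 – June 3, 2015: 154 days at 1.4% → $2,222,000 × 1.4% × 154/365 = $13,125.0192
June 4 – October 15, 2015: 134 days at 0.25% → $2,222,000 × 0.25% × 134/365 = $2,039.3699
October 16 – October 29, 2015: 14 days at 0.7% → $2,222,000 × 0.7% × 14/365 = $596.5918
October 30 – December 31, 2015: 63 days at 0.55% → $2,222,000 × 0.55% × 63/365 = $2,109.3781
Total = $17,870.3589

$17,870.36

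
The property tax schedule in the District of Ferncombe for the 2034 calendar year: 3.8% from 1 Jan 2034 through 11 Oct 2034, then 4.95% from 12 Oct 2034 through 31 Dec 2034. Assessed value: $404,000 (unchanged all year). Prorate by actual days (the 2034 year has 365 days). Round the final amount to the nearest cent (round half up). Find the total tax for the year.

$16,383.03

1 Jan – 11 Oct 2034: 284 days at 3.8% → $404,000 × 3.8% × 284/365 = $11,945.1178
12 Oct – 31 Dec 2034: 81 days at 4.95% → $404,000 × 4.95% × 81/365 = $4,437.9123
Total = $16,383.0301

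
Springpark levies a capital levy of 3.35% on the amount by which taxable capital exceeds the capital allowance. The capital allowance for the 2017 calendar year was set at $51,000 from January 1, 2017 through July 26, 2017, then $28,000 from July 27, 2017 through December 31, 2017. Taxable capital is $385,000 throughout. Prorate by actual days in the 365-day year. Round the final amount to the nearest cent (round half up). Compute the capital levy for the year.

January 1 – July 26, 2017: 207 days, exemption $51,000 → ($385,000 − $51,000) × 3.35% × 207/365 = $6,345.5425
July 27 – December 31, 2017: 158 days, exemption $28,000 → ($385,000 − $28,000) × 3.35% × 158/365 = $5,176.9890
Total = $11,522.5315

$11,522.53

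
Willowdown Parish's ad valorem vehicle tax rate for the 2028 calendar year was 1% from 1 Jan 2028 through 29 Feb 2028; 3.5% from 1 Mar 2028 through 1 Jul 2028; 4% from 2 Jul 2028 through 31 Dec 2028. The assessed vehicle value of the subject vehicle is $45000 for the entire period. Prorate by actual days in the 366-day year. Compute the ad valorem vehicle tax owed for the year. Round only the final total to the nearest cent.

$1503.07

1 Jan – 29 Feb 2028: 60 days at 1% → $45000 × 1% × 60/366 = $73.7705
1 Mar – 1 Jul 2028: 123 days at 3.5% → $45000 × 3.5% × 123/366 = $529.3033
2 Jul – 31 Dec 2028: 183 days at 4% → $45000 × 4% × 183/366 = $900.0000
Total = $1503.0738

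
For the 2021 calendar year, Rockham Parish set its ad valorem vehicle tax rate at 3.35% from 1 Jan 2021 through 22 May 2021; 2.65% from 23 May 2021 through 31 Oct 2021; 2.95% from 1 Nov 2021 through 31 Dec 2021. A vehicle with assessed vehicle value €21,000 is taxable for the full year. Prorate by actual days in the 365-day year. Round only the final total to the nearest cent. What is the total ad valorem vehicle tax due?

€624.22

1 Jan – 22 May 2021: 142 days at 3.35% → €21,000 × 3.35% × 142/365 = €273.6904
23 May – 31 Oct 2021: 162 days at 2.65% → €21,000 × 2.65% × 162/365 = €246.9945
1 Nov – 31 Dec 2021: 61 days at 2.95% → €21,000 × 2.95% × 61/365 = €103.5329
Total = €624.2178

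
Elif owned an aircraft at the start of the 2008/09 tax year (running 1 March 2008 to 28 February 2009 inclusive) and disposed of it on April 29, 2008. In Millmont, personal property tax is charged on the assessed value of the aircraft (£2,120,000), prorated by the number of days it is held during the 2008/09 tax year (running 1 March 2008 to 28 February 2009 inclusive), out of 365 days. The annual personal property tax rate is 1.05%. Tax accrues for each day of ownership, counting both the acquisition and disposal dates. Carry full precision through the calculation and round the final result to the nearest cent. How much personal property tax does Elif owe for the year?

£3,659.18

Days held (March 1 – April 29, 2008): 60 out of 365
Tax = £2,120,000 × 1.05% × 60/365 = £3,659.1781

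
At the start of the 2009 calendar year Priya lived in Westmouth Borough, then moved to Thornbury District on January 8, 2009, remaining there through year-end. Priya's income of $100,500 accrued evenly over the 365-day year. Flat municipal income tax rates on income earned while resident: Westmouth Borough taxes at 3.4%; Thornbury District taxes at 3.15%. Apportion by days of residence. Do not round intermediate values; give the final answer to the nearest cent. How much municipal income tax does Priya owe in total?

$3,170.57

Westmouth Borough, January 1 – January 7, 2009: 7 days → $100,500 × 3.4% × 7/365 = $65.5315
Thornbury District, January 8 – December 31, 2009: 358 days → $100,500 × 3.15% × 358/365 = $3,105.0370
Total = $3,170.5685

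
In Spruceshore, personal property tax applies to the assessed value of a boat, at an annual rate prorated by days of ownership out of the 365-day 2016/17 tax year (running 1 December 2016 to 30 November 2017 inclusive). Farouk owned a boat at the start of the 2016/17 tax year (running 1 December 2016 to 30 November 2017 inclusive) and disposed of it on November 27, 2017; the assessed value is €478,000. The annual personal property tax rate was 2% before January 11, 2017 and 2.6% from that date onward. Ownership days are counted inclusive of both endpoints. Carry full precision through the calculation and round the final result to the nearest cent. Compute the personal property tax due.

December 1, 2016 – January 10, 2017: 41 days at 2% → €478,000 × 2% × 41/365 = €1,073.8630
January 11 – November 27, 2017: 321 days at 2.6% → €478,000 × 2.6% × 321/365 = €10,929.8301
Total = €12,003.6932

€12,003.69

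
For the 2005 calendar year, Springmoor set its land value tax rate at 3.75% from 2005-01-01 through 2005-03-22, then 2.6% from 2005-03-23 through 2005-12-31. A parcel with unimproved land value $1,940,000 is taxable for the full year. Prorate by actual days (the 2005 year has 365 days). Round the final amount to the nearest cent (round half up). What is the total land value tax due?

$55,390.99

2005-01-01 to 2005-03-22: 81 days at 3.75% → $1,940,000 × 3.75% × 81/365 = $16,144.5205
2005-03-23 to 2005-12-31: 284 days at 2.6% → $1,940,000 × 2.6% × 284/365 = $39,246.4658
Total = $55,390.9863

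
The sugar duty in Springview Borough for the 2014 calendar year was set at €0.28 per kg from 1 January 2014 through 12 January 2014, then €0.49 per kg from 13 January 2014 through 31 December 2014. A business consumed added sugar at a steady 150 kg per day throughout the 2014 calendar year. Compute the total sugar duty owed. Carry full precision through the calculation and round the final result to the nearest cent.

€26,449.50

1 January – 12 January 2014: 12 days × 150 kg/day = 1,800 kg at €0.28/kg → €504.00
13 January – 31 December 2014: 353 days × 150 kg/day = 52,950 kg at €0.49/kg → €25,945.50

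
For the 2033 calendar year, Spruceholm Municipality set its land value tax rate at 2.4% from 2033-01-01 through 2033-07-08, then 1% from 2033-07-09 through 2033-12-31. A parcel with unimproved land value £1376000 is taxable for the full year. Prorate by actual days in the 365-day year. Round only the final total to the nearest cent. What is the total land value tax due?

£23735.06

2033-01-01 to 2033-07-08: 189 days at 2.4% → £1376000 × 2.4% × 189/365 = £17100.0986
2033-07-09 to 2033-12-31: 176 days at 1% → £1376000 × 1% × 176/365 = £6634.9589
Total = £23735.0575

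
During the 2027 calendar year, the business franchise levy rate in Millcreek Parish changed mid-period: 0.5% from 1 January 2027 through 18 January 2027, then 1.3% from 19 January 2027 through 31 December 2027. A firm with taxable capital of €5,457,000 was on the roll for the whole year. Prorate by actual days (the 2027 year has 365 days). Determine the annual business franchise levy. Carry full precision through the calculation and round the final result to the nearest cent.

€68,788.10

1 January – 18 January 2027: 18 days at 0.5% → €5,457,000 × 0.5% × 18/365 = €1,345.5616
19 January – 31 December 2027: 347 days at 1.3% → €5,457,000 × 1.3% × 347/365 = €67,442.5397
Total = €68,788.1014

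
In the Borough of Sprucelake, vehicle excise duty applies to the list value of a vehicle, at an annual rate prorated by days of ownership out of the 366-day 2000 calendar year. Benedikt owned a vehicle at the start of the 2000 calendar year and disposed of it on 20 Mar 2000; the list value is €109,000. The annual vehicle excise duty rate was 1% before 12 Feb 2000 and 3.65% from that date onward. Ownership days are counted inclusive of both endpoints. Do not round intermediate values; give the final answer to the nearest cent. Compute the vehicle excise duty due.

1 Jan – 11 Feb 2000: 42 days at 1% → €109,000 × 1% × 42/366 = €125.0820
12 Feb – 20 Mar 2000: 38 days at 3.65% → €109,000 × 3.65% × 38/366 = €413.0683
Total = €538.1503

€538.15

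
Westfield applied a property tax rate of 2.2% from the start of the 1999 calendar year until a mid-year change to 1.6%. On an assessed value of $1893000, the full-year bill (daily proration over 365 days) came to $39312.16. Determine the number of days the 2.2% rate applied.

Let d = days at the first rate; then 365 − d days at the second rate.
$1893000 × [2.2%·d + 1.6%·(365−d)] / 365 = $39312.16
Solving gives d = 290, so the new rate took effect on 18 Oct 1999.

290 days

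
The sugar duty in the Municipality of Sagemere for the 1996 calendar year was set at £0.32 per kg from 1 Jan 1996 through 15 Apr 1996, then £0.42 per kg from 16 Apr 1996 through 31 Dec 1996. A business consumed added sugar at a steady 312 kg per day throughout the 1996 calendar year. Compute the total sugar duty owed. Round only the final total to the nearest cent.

£44,653.44

1 Jan – 15 Apr 1996: 106 days × 312 kg/day = 33,072 kg at £0.32/kg → £10,583.04
16 Apr – 31 Dec 1996: 260 days × 312 kg/day = 81,120 kg at £0.42/kg → £34,070.40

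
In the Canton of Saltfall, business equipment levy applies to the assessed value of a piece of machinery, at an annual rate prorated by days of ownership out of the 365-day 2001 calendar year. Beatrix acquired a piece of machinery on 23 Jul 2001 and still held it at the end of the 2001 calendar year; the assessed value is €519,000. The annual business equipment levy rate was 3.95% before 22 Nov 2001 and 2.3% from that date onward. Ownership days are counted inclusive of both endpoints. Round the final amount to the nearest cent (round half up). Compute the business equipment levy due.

€8,160.39

23 Jul – 21 Nov 2001: 122 days at 3.95% → €519,000 × 3.95% × 122/365 = €6,852.2219
22 Nov – 31 Dec 2001: 40 days at 2.3% → €519,000 × 2.3% × 40/365 = €1,308.1644
Total = €8,160.3863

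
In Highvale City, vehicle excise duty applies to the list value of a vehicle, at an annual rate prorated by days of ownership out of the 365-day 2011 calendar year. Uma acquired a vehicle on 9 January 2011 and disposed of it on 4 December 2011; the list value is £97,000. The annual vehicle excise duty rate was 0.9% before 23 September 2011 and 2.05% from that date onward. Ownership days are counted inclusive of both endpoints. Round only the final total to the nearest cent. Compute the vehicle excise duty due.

9 January – 22 September 2011: 257 days at 0.9% → £97,000 × 0.9% × 257/365 = £614.6877
23 September – 4 December 2011: 73 days at 2.05% → £97,000 × 2.05% × 73/365 = £397.7000
Total = £1,012.3877

£1,012.39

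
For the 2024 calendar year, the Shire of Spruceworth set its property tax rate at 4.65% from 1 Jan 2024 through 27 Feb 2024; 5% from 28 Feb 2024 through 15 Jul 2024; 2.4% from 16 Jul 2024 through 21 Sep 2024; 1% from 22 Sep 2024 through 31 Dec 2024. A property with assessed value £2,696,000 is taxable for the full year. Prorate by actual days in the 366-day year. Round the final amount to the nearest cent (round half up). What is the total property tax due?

£90,522.25

1 Jan – 27 Feb 2024: 58 days at 4.65% → £2,696,000 × 4.65% × 58/366 = £19,866.4262
28 Feb – 15 Jul 2024: 139 days at 5% → £2,696,000 × 5% × 139/366 = £51,194.5355
16 Jul – 21 Sep 2024: 68 days at 2.4% → £2,696,000 × 2.4% × 68/366 = £12,021.5082
22 Sep – 31 Dec 2024: 101 days at 1% → £2,696,000 × 1% × 101/366 = £7,439.7814
Total = £90,522.2514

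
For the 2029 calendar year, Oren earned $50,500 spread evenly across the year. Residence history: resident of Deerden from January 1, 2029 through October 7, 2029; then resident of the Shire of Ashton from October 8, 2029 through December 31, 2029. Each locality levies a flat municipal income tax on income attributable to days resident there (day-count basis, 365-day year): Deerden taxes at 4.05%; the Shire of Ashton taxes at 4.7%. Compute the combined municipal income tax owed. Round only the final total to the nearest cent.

$2,121.69

Deerden, January 1 – October 7, 2029: 280 days → $50,500 × 4.05% × 280/365 = $1,568.9589
The Shire of Ashton, October 8 – December 31, 2029: 85 days → $50,500 × 4.7% × 85/365 = $552.7329
Total = $2,121.6918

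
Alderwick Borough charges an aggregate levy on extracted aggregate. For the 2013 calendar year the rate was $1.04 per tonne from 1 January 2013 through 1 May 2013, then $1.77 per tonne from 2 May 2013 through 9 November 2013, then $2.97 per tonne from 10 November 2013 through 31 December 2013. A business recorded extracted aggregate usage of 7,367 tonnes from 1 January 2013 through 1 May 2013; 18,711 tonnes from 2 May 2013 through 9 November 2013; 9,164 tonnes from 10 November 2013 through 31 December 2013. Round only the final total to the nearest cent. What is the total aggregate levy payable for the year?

$67,997.23

1 January – 1 May 2013: 7,367 tonnes at $1.04/tonne → $7,661.68
2 May – 9 November 2013: 18,711 tonnes at $1.77/tonne → $33,118.47
10 November – 31 December 2013: 9,164 tonnes at $2.97/tonne → $27,217.08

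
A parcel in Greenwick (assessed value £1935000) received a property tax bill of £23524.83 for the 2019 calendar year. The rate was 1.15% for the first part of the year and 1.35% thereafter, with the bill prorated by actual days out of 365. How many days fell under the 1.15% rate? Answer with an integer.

245 days

Let d = days at the first rate; then 365 − d days at the second rate.
£1935000 × [1.15%·d + 1.35%·(365−d)] / 365 = £23524.83
Solving gives d = 245, so the new rate took effect on 3 Sep 2019.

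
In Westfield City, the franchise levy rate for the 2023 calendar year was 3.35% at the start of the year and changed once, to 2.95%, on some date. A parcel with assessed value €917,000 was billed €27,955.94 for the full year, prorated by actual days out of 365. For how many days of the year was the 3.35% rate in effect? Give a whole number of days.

Let d = days at the first rate; then 365 − d days at the second rate.
€917,000 × [3.35%·d + 2.95%·(365−d)] / 365 = €27,955.94
Solving gives d = 90, so the new rate took effect on April 1, 2023.

90 days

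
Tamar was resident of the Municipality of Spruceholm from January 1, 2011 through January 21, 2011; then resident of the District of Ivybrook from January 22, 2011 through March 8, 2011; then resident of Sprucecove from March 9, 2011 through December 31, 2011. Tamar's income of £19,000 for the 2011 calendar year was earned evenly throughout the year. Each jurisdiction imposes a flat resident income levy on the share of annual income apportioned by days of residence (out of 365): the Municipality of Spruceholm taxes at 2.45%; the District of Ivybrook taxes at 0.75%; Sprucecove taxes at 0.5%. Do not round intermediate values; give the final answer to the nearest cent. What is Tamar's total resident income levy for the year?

£122.30

The Municipality of Spruceholm, January 1 – January 21, 2011: 21 days → £19,000 × 2.45% × 21/365 = £26.7822
The District of Ivybrook, January 22 – March 8, 2011: 46 days → £19,000 × 0.75% × 46/365 = £17.9589
Sprucecove, March 9 – December 31, 2011: 298 days → £19,000 × 0.5% × 298/365 = £77.5616
Total = £122.3027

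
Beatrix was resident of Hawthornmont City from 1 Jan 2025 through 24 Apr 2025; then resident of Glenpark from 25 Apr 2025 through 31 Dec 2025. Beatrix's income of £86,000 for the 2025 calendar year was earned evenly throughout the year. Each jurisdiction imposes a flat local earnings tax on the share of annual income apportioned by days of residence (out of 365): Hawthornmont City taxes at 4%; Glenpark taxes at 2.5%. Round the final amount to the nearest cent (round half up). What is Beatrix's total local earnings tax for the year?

£2,552.90

Hawthornmont City, 1 Jan – 24 Apr 2025: 114 days → £86,000 × 4% × 114/365 = £1,074.4110
Glenpark, 25 Apr – 31 Dec 2025: 251 days → £86,000 × 2.5% × 251/365 = £1,478.4932
Total = £2,552.9041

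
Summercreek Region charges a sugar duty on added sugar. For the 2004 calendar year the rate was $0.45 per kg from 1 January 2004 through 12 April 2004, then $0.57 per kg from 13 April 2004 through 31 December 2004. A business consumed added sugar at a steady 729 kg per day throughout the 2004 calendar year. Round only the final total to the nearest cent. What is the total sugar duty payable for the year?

$143073.54

1 January – 12 April 2004: 103 days × 729 kg/day = 75,087 kg at $0.45/kg → $33789.15
13 April – 31 December 2004: 263 days × 729 kg/day = 191,727 kg at $0.57/kg → $109284.39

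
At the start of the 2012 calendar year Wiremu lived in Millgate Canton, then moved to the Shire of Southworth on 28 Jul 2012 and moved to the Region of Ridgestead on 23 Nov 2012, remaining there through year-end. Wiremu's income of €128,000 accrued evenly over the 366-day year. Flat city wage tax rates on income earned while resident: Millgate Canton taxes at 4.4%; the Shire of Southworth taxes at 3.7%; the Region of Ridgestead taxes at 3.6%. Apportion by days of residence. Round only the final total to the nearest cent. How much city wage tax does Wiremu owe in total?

Millgate Canton, 1 Jan – 27 Jul 2012: 209 days → €128,000 × 4.4% × 209/366 = €3,216.0874
The Shire of Southworth, 28 Jul – 22 Nov 2012: 118 days → €128,000 × 3.7% × 118/366 = €1,526.9071
The Region of Ridgestead, 23 Nov – 31 Dec 2012: 39 days → €128,000 × 3.6% × 39/366 = €491.0164
Total = €5,234.0109

€5,234.01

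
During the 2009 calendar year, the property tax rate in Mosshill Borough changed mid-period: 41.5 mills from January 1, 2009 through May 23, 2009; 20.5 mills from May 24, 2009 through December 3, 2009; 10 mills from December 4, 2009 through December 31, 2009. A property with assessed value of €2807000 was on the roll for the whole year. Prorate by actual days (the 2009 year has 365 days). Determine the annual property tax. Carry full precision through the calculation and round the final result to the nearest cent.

January 1 – May 23, 2009: 143 days at 41.5 mills → €2807000 × 4.15% × 143/365 = €45638.7438
May 24 – December 3, 2009: 194 days at 20.5 mills → €2807000 × 2.05% × 194/365 = €30584.7644
December 4 – December 31, 2009: 28 days at 10 mills → €2807000 × 1% × 28/365 = €2153.3151
Total = €78376.8233

€78376.82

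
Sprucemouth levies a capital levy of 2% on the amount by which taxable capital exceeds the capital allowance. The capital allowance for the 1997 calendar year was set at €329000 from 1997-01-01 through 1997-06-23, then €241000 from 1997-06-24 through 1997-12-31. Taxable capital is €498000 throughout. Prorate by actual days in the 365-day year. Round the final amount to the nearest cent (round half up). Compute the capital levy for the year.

€4300.99

1997-01-01 to 1997-06-23: 174 days, exemption €329000 → (€498000 − €329000) × 2% × 174/365 = €1611.2877
1997-06-24 to 1997-12-31: 191 days, exemption €241000 → (€498000 − €241000) × 2% × 191/365 = €2689.6986
Total = €4300.9863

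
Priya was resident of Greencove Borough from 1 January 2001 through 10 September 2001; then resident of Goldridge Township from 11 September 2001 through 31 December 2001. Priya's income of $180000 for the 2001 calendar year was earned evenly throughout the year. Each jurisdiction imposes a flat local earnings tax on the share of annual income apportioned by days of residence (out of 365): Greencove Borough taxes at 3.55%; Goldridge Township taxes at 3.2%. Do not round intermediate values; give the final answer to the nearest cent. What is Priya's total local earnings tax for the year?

$6196.68

Greencove Borough, 1 January – 10 September 2001: 253 days → $180000 × 3.55% × 253/365 = $4429.2329
Goldridge Township, 11 September – 31 December 2001: 112 days → $180000 × 3.2% × 112/365 = $1767.4521
Total = $6196.6849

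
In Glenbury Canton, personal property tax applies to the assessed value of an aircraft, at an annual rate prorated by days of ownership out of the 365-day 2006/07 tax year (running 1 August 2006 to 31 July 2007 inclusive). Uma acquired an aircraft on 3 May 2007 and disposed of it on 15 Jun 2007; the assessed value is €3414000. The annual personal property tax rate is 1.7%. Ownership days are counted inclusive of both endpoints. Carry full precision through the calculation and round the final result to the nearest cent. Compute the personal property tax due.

Days held (3 May – 15 Jun 2007): 44 out of 365
Tax = €3414000 × 1.7% × 44/365 = €6996.3616

€6996.36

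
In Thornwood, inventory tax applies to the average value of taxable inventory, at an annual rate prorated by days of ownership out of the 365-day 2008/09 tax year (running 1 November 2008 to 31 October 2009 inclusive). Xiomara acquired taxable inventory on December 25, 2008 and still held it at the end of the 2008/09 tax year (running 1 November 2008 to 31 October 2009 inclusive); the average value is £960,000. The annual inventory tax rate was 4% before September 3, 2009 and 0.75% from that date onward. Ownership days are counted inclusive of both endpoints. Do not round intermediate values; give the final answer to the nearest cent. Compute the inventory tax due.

December 25, 2008 – September 2, 2009: 252 days at 4% → £960,000 × 4% × 252/365 = £26,511.7808
September 3 – October 31, 2009: 59 days at 0.75% → £960,000 × 0.75% × 59/365 = £1,163.8356
Total = £27,675.6164

£27,675.62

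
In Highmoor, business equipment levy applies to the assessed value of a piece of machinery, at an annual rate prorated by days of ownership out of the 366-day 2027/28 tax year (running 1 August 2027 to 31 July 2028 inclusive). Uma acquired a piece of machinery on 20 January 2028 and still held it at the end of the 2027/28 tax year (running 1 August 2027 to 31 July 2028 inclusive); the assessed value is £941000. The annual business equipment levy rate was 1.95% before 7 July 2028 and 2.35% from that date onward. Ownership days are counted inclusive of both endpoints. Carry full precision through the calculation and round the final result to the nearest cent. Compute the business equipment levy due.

20 January – 6 July 2028: 169 days at 1.95% → £941000 × 1.95% × 169/366 = £8472.8566
7 July – 31 July 2028: 25 days at 2.35% → £941000 × 2.35% × 25/366 = £1510.4850
Total = £9983.3415

£9983.34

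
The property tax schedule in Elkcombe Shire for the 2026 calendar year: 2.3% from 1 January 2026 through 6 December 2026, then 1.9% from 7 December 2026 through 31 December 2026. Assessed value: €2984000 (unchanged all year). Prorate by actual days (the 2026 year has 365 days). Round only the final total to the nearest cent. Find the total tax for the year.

€67814.47

1 January – 6 December 2026: 340 days at 2.3% → €2984000 × 2.3% × 340/365 = €63931.1781
7 December – 31 December 2026: 25 days at 1.9% → €2984000 × 1.9% × 25/365 = €3883.2877
Total = €67814.4658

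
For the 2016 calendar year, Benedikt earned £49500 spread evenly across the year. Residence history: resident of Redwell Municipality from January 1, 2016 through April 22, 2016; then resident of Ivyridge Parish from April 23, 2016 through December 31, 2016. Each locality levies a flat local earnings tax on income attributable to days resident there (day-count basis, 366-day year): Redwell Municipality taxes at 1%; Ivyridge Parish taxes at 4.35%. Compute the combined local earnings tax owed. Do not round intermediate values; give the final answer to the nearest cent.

£1641.28

Redwell Municipality, January 1 – April 22, 2016: 113 days → £49500 × 1% × 113/366 = £152.8279
Ivyridge Parish, April 23 – December 31, 2016: 253 days → £49500 × 4.35% × 253/366 = £1488.4488
Total = £1641.2766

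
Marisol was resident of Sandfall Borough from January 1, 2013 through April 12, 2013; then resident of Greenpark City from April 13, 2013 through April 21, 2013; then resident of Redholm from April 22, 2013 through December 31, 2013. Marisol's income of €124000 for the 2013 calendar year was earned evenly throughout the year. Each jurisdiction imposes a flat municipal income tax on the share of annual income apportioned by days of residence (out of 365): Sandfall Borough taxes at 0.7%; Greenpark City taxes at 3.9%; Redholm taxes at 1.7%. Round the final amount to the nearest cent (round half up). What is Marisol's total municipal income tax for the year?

€1828.75

Sandfall Borough, January 1 – April 12, 2013: 102 days → €124000 × 0.7% × 102/365 = €242.5644
Greenpark City, April 13 – April 21, 2013: 9 days → €124000 × 3.9% × 9/365 = €119.2438
Redholm, April 22 – December 31, 2013: 254 days → €124000 × 1.7% × 254/365 = €1466.9370
Total = €1828.7452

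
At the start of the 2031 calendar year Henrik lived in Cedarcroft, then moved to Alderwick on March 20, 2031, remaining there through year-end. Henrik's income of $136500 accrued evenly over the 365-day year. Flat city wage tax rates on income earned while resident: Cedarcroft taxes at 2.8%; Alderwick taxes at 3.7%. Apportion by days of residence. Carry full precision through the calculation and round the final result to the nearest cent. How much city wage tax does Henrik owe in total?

Cedarcroft, January 1 – March 19, 2031: 78 days → $136500 × 2.8% × 78/365 = $816.7562
Alderwick, March 20 – December 31, 2031: 287 days → $136500 × 3.7% × 287/365 = $3971.2151
Total = $4787.9712

$4787.97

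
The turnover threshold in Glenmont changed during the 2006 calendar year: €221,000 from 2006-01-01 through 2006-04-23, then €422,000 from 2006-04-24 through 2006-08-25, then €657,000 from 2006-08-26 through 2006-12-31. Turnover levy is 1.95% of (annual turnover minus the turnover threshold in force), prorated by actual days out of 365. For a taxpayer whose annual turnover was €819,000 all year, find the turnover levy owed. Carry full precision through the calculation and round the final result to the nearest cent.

€7,347.92

2006-01-01 to 2006-04-23: 113 days, exemption €221,000 → (€819,000 − €221,000) × 1.95% × 113/365 = €3,610.1178
2006-04-24 to 2006-08-25: 124 days, exemption €422,000 → (€819,000 − €422,000) × 1.95% × 124/365 = €2,629.9890
2006-08-26 to 2006-12-31: 128 days, exemption €657,000 → (€819,000 − €657,000) × 1.95% × 128/365 = €1,107.8137
Total = €7,347.9205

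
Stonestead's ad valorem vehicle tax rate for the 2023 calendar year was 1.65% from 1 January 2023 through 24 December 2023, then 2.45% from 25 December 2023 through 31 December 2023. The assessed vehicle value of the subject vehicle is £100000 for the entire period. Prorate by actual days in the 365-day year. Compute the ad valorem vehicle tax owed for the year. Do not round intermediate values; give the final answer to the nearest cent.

£1665.34

1 January – 24 December 2023: 358 days at 1.65% → £100000 × 1.65% × 358/365 = £1618.3562
25 December – 31 December 2023: 7 days at 2.45% → £100000 × 2.45% × 7/365 = £46.9863
Total = £1665.3425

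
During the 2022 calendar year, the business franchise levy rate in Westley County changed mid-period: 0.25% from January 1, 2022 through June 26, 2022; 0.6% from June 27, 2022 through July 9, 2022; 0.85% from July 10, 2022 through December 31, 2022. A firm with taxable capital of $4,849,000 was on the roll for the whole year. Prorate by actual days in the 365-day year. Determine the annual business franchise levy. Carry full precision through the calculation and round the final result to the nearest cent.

January 1 – June 26, 2022: 177 days at 0.25% → $4,849,000 × 0.25% × 177/365 = $5,878.5822
June 27 – July 9, 2022: 13 days at 0.6% → $4,849,000 × 0.6% × 13/365 = $1,036.2247
July 10 – December 31, 2022: 175 days at 0.85% → $4,849,000 × 0.85% × 175/365 = $19,761.3356
Total = $26,676.1425

$26,676.14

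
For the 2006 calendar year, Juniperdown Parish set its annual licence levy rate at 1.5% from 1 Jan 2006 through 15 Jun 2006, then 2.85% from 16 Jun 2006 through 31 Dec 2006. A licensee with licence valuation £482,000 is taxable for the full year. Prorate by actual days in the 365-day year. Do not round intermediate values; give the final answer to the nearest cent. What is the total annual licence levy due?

1 Jan – 15 Jun 2006: 166 days at 1.5% → £482,000 × 1.5% × 166/365 = £3,288.1644
16 Jun – 31 Dec 2006: 199 days at 2.85% → £482,000 × 2.85% × 199/365 = £7,489.4877
Total = £10,777.6521

£10,777.65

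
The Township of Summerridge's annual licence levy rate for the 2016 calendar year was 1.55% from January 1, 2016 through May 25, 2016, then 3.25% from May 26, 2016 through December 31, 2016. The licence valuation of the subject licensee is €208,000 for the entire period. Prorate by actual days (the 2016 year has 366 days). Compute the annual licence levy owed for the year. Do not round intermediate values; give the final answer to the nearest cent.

January 1 – May 25, 2016: 146 days at 1.55% → €208,000 × 1.55% × 146/366 = €1,286.0765
May 26 – December 31, 2016: 220 days at 3.25% → €208,000 × 3.25% × 220/366 = €4,063.3880
Total = €5,349.4645

€5,349.46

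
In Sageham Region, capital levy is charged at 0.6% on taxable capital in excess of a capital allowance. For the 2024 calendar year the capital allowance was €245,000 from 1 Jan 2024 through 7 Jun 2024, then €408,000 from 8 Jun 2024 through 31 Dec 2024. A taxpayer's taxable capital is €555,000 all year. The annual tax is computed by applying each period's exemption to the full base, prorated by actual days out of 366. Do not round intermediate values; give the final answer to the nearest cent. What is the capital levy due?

€1,306.87

1 Jan – 7 Jun 2024: 159 days, exemption €245,000 → (€555,000 − €245,000) × 0.6% × 159/366 = €808.0328
8 Jun – 31 Dec 2024: 207 days, exemption €408,000 → (€555,000 − €408,000) × 0.6% × 207/366 = €498.8361
Total = €1,306.8689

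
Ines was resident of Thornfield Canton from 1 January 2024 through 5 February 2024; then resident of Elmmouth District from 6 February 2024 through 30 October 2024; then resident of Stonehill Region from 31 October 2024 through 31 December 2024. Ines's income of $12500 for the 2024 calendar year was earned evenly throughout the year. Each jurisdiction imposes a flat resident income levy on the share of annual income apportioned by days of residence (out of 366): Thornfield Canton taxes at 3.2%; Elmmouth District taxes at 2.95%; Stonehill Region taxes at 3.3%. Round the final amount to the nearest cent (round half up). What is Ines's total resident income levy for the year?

Thornfield Canton, 1 January – 5 February 2024: 36 days → $12500 × 3.2% × 36/366 = $39.3443
Elmmouth District, 6 February – 30 October 2024: 268 days → $12500 × 2.95% × 268/366 = $270.0137
Stonehill Region, 31 October – 31 December 2024: 62 days → $12500 × 3.3% × 62/366 = $69.8770
Total = $379.2350

$379.23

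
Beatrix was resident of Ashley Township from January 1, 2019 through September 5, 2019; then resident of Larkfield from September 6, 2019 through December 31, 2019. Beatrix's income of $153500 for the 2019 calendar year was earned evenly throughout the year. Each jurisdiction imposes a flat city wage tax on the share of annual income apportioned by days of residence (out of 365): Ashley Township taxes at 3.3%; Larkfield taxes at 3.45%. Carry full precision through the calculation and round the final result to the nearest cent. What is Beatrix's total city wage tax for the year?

Ashley Township, January 1 – September 5, 2019: 248 days → $153500 × 3.3% × 248/365 = $3441.7644
Larkfield, September 6 – December 31, 2019: 117 days → $153500 × 3.45% × 117/365 = $1697.5418
Total = $5139.3062

$5139.31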